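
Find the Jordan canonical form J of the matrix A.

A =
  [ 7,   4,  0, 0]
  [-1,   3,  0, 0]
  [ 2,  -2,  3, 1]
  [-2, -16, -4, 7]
J_2(5) ⊕ J_2(5)

The characteristic polynomial is
  det(x·I − A) = x^4 - 20*x^3 + 150*x^2 - 500*x + 625 = (x - 5)^4

Eigenvalues and multiplicities (the geometric multiplicity of λ is n − rank(A − λI), which equals the number of Jordan blocks for λ):
  λ = 5: algebraic multiplicity = 4, geometric multiplicity = 2

Determining the block sizes for each eigenvalue:
  λ = 5: with am = 4 and gm = 2, the partition is not yet determined (e.g. several partitions of 4 into 2 parts exist). Let N = A − (5)·I. Computing rank(N^1) = 2, rank(N^2) = 0; the number of blocks of size ≥ j is rank(N^{j−1}) − rank(N^j), giving [2, 2]. So we have 2 block(s) of size 2 → block sizes [2, 2]

Assembling the blocks gives a Jordan form
J =
  [5, 1, 0, 0]
  [0, 5, 0, 0]
  [0, 0, 5, 1]
  [0, 0, 0, 5]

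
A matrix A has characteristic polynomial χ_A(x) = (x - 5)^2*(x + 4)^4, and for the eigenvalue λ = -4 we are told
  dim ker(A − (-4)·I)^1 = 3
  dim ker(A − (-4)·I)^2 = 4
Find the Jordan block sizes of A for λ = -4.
Block sizes for λ = -4: [2, 1, 1]

From the dimensions of kernels of powers, the number of Jordan blocks of size at least j is d_j − d_{j−1} where d_j = dim ker(N^j) (with d_0 = 0). Computing the differences gives [3, 1].
The number of blocks of size exactly k is (#blocks of size ≥ k) − (#blocks of size ≥ k + 1), so the partition is: 2 block(s) of size 1, 1 block(s) of size 2.
In nonincreasing order the block sizes are [2, 1, 1].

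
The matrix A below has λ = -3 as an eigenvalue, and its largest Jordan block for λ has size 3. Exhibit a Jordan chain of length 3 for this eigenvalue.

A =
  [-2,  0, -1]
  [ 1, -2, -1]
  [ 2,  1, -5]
A Jordan chain for λ = -3 of length 3:
v_1 = (-1, 0, -1)ᵀ
v_2 = (1, 1, 2)ᵀ
v_3 = (1, 0, 0)ᵀ

Let N = A − (-3)·I. We want v_3 with N^3 v_3 = 0 but N^2 v_3 ≠ 0; then v_{j-1} := N · v_j for j = 3, …, 2.

Pick v_3 = (1, 0, 0)ᵀ.
Then v_2 = N · v_3 = (1, 1, 2)ᵀ.
Then v_1 = N · v_2 = (-1, 0, -1)ᵀ.

Sanity check: (A − (-3)·I) v_1 = (0, 0, 0)ᵀ = 0. ✓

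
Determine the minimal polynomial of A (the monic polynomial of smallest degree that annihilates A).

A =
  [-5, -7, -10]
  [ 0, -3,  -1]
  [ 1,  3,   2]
x^3 + 6*x^2 + 12*x + 8

The characteristic polynomial is χ_A(x) = (x + 2)^3, so the eigenvalues are known. The minimal polynomial is
  m_A(x) = Π_λ (x − λ)^{k_λ}
where k_λ is the size of the *largest* Jordan block for λ (equivalently, the smallest k with (A − λI)^k v = 0 for every generalised eigenvector v of λ).

  λ = -2: largest Jordan block has size 3, contributing (x + 2)^3

So m_A(x) = (x + 2)^3 = x^3 + 6*x^2 + 12*x + 8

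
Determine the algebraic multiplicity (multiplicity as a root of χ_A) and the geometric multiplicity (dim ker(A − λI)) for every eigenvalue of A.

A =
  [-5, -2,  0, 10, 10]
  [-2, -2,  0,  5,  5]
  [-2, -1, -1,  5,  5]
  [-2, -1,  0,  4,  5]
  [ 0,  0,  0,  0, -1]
λ = -1: alg = 5, geom = 4

Step 1 — factor the characteristic polynomial to read off the algebraic multiplicities:
  χ_A(x) = (x + 1)^5

Step 2 — compute geometric multiplicities via the rank-nullity identity g(λ) = n − rank(A − λI):
  rank(A − (-1)·I) = 1, so dim ker(A − (-1)·I) = n − 1 = 4

Summary:
  λ = -1: algebraic multiplicity = 5, geometric multiplicity = 4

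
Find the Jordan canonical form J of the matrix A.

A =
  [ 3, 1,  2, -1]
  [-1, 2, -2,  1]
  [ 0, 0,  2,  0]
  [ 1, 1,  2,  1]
J_3(2) ⊕ J_1(2)

The characteristic polynomial is
  det(x·I − A) = x^4 - 8*x^3 + 24*x^2 - 32*x + 16 = (x - 2)^4

Eigenvalues and multiplicities (the geometric multiplicity of λ is n − rank(A − λI), which equals the number of Jordan blocks for λ):
  λ = 2: algebraic multiplicity = 4, geometric multiplicity = 2

Determining the block sizes for each eigenvalue:
  λ = 2: with am = 4 and gm = 2, the partition is not yet determined (e.g. several partitions of 4 into 2 parts exist). Let N = A − (2)·I. Computing rank(N^1) = 2, rank(N^2) = 1, rank(N^3) = 0; the number of blocks of size ≥ j is rank(N^{j−1}) − rank(N^j), giving [2, 1, 1]. So we have 1 block(s) of size 3, 1 block(s) of size 1 → block sizes [3, 1]

Assembling the blocks gives a Jordan form
J =
  [2, 1, 0, 0]
  [0, 2, 1, 0]
  [0, 0, 2, 0]
  [0, 0, 0, 2]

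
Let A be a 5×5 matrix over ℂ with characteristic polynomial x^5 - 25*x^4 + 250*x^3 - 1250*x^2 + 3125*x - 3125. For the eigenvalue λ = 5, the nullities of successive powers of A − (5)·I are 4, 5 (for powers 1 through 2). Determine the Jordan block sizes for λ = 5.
Block sizes for λ = 5: [2, 1, 1, 1]

From the dimensions of kernels of powers, the number of Jordan blocks of size at least j is d_j − d_{j−1} where d_j = dim ker(N^j) (with d_0 = 0). Computing the differences gives [4, 1].
The number of blocks of size exactly k is (#blocks of size ≥ k) − (#blocks of size ≥ k + 1), so the partition is: 3 block(s) of size 1, 1 block(s) of size 2.
In nonincreasing order the block sizes are [2, 1, 1, 1].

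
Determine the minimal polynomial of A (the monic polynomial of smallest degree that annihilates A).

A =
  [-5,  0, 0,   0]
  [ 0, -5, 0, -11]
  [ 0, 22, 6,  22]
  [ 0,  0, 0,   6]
x^2 - x - 30

The characteristic polynomial is χ_A(x) = (x - 6)^2*(x + 5)^2, so the eigenvalues are known. The minimal polynomial is
  m_A(x) = Π_λ (x − λ)^{k_λ}
where k_λ is the size of the *largest* Jordan block for λ (equivalently, the smallest k with (A − λI)^k v = 0 for every generalised eigenvector v of λ).

  λ = -5: largest Jordan block has size 1, contributing (x + 5)
  λ = 6: largest Jordan block has size 1, contributing (x − 6)

So m_A(x) = (x - 6)*(x + 5) = x^2 - x - 30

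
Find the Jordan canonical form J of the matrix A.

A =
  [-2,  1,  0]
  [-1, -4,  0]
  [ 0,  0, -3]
J_2(-3) ⊕ J_1(-3)

The characteristic polynomial is
  det(x·I − A) = x^3 + 9*x^2 + 27*x + 27 = (x + 3)^3

Eigenvalues and multiplicities (the geometric multiplicity of λ is n − rank(A − λI), which equals the number of Jordan blocks for λ):
  λ = -3: algebraic multiplicity = 3, geometric multiplicity = 2

Determining the block sizes for each eigenvalue:
  λ = -3: 2 blocks summing to 3 forces exactly one block of size 2 and the rest size 1 → block sizes [2, 1]

Assembling the blocks gives a Jordan form
J =
  [-3,  1,  0]
  [ 0, -3,  0]
  [ 0,  0, -3]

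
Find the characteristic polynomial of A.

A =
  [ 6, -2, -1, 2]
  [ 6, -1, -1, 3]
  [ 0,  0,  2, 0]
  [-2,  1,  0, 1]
x^4 - 8*x^3 + 24*x^2 - 32*x + 16

Expanding det(x·I − A) (e.g. by cofactor expansion or by noting that A is similar to its Jordan form J, which has the same characteristic polynomial as A) gives
  χ_A(x) = x^4 - 8*x^3 + 24*x^2 - 32*x + 16
which factors as (x - 2)^4. The eigenvalues (with algebraic multiplicities) are λ = 2 with multiplicity 4.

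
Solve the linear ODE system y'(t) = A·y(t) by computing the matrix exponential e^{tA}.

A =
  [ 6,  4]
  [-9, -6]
e^{tA} =
  [6*t + 1, 4*t]
  [-9*t, 1 - 6*t]

Strategy: write A = P · J · P⁻¹ where J is a Jordan canonical form, so e^{tA} = P · e^{tJ} · P⁻¹, and e^{tJ} can be computed block-by-block.

A has Jordan form
J =
  [0, 1]
  [0, 0]
(up to reordering of blocks).

Per-block formulas:
  For a 2×2 Jordan block J_2(0): exp(t · J_2(0)) = e^(0t)·(I + t·N), where N is the 2×2 nilpotent shift.

After assembling e^{tJ} and conjugating by P, we get:

e^{tA} =
  [6*t + 1, 4*t]
  [-9*t, 1 - 6*t]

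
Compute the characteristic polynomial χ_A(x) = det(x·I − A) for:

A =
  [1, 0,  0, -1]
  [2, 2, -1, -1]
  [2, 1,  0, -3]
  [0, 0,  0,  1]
x^4 - 4*x^3 + 6*x^2 - 4*x + 1

Expanding det(x·I − A) (e.g. by cofactor expansion or by noting that A is similar to its Jordan form J, which has the same characteristic polynomial as A) gives
  χ_A(x) = x^4 - 4*x^3 + 6*x^2 - 4*x + 1
which factors as (x - 1)^4. The eigenvalues (with algebraic multiplicities) are λ = 1 with multiplicity 4.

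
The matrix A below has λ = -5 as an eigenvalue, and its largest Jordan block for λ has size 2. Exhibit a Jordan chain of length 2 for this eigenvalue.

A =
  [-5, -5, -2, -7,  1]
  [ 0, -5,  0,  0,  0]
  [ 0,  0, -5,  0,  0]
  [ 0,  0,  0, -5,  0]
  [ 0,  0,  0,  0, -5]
A Jordan chain for λ = -5 of length 2:
v_1 = (-5, 0, 0, 0, 0)ᵀ
v_2 = (0, 1, 0, 0, 0)ᵀ

Let N = A − (-5)·I. We want v_2 with N^2 v_2 = 0 but N^1 v_2 ≠ 0; then v_{j-1} := N · v_j for j = 2, …, 2.

Pick v_2 = (0, 1, 0, 0, 0)ᵀ.
Then v_1 = N · v_2 = (-5, 0, 0, 0, 0)ᵀ.

Sanity check: (A − (-5)·I) v_1 = (0, 0, 0, 0, 0)ᵀ = 0. ✓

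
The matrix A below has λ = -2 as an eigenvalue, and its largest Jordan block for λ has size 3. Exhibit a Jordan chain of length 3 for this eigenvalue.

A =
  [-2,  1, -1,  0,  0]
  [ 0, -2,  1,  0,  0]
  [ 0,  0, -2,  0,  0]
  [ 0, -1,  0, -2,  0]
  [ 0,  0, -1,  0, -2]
A Jordan chain for λ = -2 of length 3:
v_1 = (1, 0, 0, -1, 0)ᵀ
v_2 = (-1, 1, 0, 0, -1)ᵀ
v_3 = (0, 0, 1, 0, 0)ᵀ

Let N = A − (-2)·I. We want v_3 with N^3 v_3 = 0 but N^2 v_3 ≠ 0; then v_{j-1} := N · v_j for j = 3, …, 2.

Pick v_3 = (0, 0, 1, 0, 0)ᵀ.
Then v_2 = N · v_3 = (-1, 1, 0, 0, -1)ᵀ.
Then v_1 = N · v_2 = (1, 0, 0, -1, 0)ᵀ.

Sanity check: (A − (-2)·I) v_1 = (0, 0, 0, 0, 0)ᵀ = 0. ✓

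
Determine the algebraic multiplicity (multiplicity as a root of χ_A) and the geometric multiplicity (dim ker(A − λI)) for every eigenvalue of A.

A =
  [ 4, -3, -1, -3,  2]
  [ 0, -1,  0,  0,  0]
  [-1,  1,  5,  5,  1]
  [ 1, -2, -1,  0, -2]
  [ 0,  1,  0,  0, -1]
λ = -1: alg = 2, geom = 1; λ = 3: alg = 3, geom = 1

Step 1 — factor the characteristic polynomial to read off the algebraic multiplicities:
  χ_A(x) = (x - 3)^3*(x + 1)^2

Step 2 — compute geometric multiplicities via the rank-nullity identity g(λ) = n − rank(A − λI):
  rank(A − (-1)·I) = 4, so dim ker(A − (-1)·I) = n − 4 = 1
  rank(A − (3)·I) = 4, so dim ker(A − (3)·I) = n − 4 = 1

Summary:
  λ = -1: algebraic multiplicity = 2, geometric multiplicity = 1
  λ = 3: algebraic multiplicity = 3, geometric multiplicity = 1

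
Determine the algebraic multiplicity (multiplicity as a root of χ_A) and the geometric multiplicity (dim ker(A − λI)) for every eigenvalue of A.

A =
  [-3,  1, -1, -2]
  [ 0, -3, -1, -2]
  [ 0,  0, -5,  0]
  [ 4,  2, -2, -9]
λ = -5: alg = 4, geom = 2

Step 1 — factor the characteristic polynomial to read off the algebraic multiplicities:
  χ_A(x) = (x + 5)^4

Step 2 — compute geometric multiplicities via the rank-nullity identity g(λ) = n − rank(A − λI):
  rank(A − (-5)·I) = 2, so dim ker(A − (-5)·I) = n − 2 = 2

Summary:
  λ = -5: algebraic multiplicity = 4, geometric multiplicity = 2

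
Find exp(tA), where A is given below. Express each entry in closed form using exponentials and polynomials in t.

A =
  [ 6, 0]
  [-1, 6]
e^{tA} =
  [exp(6*t), 0]
  [-t*exp(6*t), exp(6*t)]

Strategy: write A = P · J · P⁻¹ where J is a Jordan canonical form, so e^{tA} = P · e^{tJ} · P⁻¹, and e^{tJ} can be computed block-by-block.

A has Jordan form
J =
  [6, 1]
  [0, 6]
(up to reordering of blocks).

Per-block formulas:
  For a 2×2 Jordan block J_2(6): exp(t · J_2(6)) = e^(6t)·(I + t·N), where N is the 2×2 nilpotent shift.

After assembling e^{tJ} and conjugating by P, we get:

e^{tA} =
  [exp(6*t), 0]
  [-t*exp(6*t), exp(6*t)]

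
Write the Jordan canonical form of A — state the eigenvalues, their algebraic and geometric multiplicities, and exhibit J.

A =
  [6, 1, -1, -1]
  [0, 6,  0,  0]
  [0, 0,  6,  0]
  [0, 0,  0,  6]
J_2(6) ⊕ J_1(6) ⊕ J_1(6)

The characteristic polynomial is
  det(x·I − A) = x^4 - 24*x^3 + 216*x^2 - 864*x + 1296 = (x - 6)^4

Eigenvalues and multiplicities (the geometric multiplicity of λ is n − rank(A − λI), which equals the number of Jordan blocks for λ):
  λ = 6: algebraic multiplicity = 4, geometric multiplicity = 3

Determining the block sizes for each eigenvalue:
  λ = 6: 3 blocks summing to 4 forces exactly one block of size 2 and the rest size 1 → block sizes [2, 1, 1]

Assembling the blocks gives a Jordan form
J =
  [6, 1, 0, 0]
  [0, 6, 0, 0]
  [0, 0, 6, 0]
  [0, 0, 0, 6]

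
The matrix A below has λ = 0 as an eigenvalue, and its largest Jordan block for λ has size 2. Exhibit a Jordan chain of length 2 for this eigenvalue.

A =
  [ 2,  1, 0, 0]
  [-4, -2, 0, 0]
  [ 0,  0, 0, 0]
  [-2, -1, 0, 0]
A Jordan chain for λ = 0 of length 2:
v_1 = (2, -4, 0, -2)ᵀ
v_2 = (1, 0, 0, 0)ᵀ

Let N = A − (0)·I. We want v_2 with N^2 v_2 = 0 but N^1 v_2 ≠ 0; then v_{j-1} := N · v_j for j = 2, …, 2.

Pick v_2 = (1, 0, 0, 0)ᵀ.
Then v_1 = N · v_2 = (2, -4, 0, -2)ᵀ.

Sanity check: (A − (0)·I) v_1 = (0, 0, 0, 0)ᵀ = 0. ✓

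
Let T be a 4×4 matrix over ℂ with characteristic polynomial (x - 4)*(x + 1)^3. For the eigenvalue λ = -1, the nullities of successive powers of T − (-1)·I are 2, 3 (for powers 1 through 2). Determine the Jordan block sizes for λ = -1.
Block sizes for λ = -1: [2, 1]

From the dimensions of kernels of powers, the number of Jordan blocks of size at least j is d_j − d_{j−1} where d_j = dim ker(N^j) (with d_0 = 0). Computing the differences gives [2, 1].
The number of blocks of size exactly k is (#blocks of size ≥ k) − (#blocks of size ≥ k + 1), so the partition is: 1 block(s) of size 1, 1 block(s) of size 2.
In nonincreasing order the block sizes are [2, 1].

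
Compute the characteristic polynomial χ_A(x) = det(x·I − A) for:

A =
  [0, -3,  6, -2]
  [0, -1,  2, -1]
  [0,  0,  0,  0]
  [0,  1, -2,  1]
x^4

Expanding det(x·I − A) (e.g. by cofactor expansion or by noting that A is similar to its Jordan form J, which has the same characteristic polynomial as A) gives
  χ_A(x) = x^4
which factors as x^4. The eigenvalues (with algebraic multiplicities) are λ = 0 with multiplicity 4.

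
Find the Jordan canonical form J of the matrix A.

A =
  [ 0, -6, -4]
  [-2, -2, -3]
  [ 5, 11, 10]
J_1(2) ⊕ J_2(3)

The characteristic polynomial is
  det(x·I − A) = x^3 - 8*x^2 + 21*x - 18 = (x - 3)^2*(x - 2)

Eigenvalues and multiplicities (the geometric multiplicity of λ is n − rank(A − λI), which equals the number of Jordan blocks for λ):
  λ = 2: algebraic multiplicity = 1, geometric multiplicity = 1
  λ = 3: algebraic multiplicity = 2, geometric multiplicity = 1

Determining the block sizes for each eigenvalue:
  λ = 2: one block (gm = 1), so the single block has size am = 1 → block sizes [1]
  λ = 3: one block (gm = 1), so the single block has size am = 2 → block sizes [2]

Assembling the blocks gives a Jordan form
J =
  [2, 0, 0]
  [0, 3, 1]
  [0, 0, 3]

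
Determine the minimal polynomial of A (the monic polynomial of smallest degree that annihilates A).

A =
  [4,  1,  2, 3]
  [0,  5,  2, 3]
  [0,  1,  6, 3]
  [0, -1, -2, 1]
x^2 - 8*x + 16

The characteristic polynomial is χ_A(x) = (x - 4)^4, so the eigenvalues are known. The minimal polynomial is
  m_A(x) = Π_λ (x − λ)^{k_λ}
where k_λ is the size of the *largest* Jordan block for λ (equivalently, the smallest k with (A − λI)^k v = 0 for every generalised eigenvector v of λ).

  λ = 4: largest Jordan block has size 2, contributing (x − 4)^2

So m_A(x) = (x - 4)^2 = x^2 - 8*x + 16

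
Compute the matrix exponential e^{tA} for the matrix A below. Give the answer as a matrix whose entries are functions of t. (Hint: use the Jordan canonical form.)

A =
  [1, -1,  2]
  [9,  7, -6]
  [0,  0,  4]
e^{tA} =
  [-3*t*exp(4*t) + exp(4*t), -t*exp(4*t), 2*t*exp(4*t)]
  [9*t*exp(4*t), 3*t*exp(4*t) + exp(4*t), -6*t*exp(4*t)]
  [0, 0, exp(4*t)]

Strategy: write A = P · J · P⁻¹ where J is a Jordan canonical form, so e^{tA} = P · e^{tJ} · P⁻¹, and e^{tJ} can be computed block-by-block.

A has Jordan form
J =
  [4, 1, 0]
  [0, 4, 0]
  [0, 0, 4]
(up to reordering of blocks).

Per-block formulas:
  For a 2×2 Jordan block J_2(4): exp(t · J_2(4)) = e^(4t)·(I + t·N), where N is the 2×2 nilpotent shift.
  For a 1×1 block at λ = 4: exp(t · [4]) = [e^(4t)].

After assembling e^{tJ} and conjugating by P, we get:

e^{tA} =
  [-3*t*exp(4*t) + exp(4*t), -t*exp(4*t), 2*t*exp(4*t)]
  [9*t*exp(4*t), 3*t*exp(4*t) + exp(4*t), -6*t*exp(4*t)]
  [0, 0, exp(4*t)]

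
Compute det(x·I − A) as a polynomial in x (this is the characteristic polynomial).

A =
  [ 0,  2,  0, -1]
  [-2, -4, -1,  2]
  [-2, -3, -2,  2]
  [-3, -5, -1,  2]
x^4 + 4*x^3 + 6*x^2 + 4*x + 1

Expanding det(x·I − A) (e.g. by cofactor expansion or by noting that A is similar to its Jordan form J, which has the same characteristic polynomial as A) gives
  χ_A(x) = x^4 + 4*x^3 + 6*x^2 + 4*x + 1
which factors as (x + 1)^4. The eigenvalues (with algebraic multiplicities) are λ = -1 with multiplicity 4.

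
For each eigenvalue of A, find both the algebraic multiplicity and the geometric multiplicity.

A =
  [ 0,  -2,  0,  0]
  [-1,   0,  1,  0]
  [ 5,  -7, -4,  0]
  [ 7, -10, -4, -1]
λ = -2: alg = 1, geom = 1; λ = -1: alg = 3, geom = 2

Step 1 — factor the characteristic polynomial to read off the algebraic multiplicities:
  χ_A(x) = (x + 1)^3*(x + 2)

Step 2 — compute geometric multiplicities via the rank-nullity identity g(λ) = n − rank(A − λI):
  rank(A − (-2)·I) = 3, so dim ker(A − (-2)·I) = n − 3 = 1
  rank(A − (-1)·I) = 2, so dim ker(A − (-1)·I) = n − 2 = 2

Summary:
  λ = -2: algebraic multiplicity = 1, geometric multiplicity = 1
  λ = -1: algebraic multiplicity = 3, geometric multiplicity = 2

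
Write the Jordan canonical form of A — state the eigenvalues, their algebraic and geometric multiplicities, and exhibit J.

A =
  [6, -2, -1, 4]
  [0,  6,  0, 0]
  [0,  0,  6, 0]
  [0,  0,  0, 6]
J_2(6) ⊕ J_1(6) ⊕ J_1(6)

The characteristic polynomial is
  det(x·I − A) = x^4 - 24*x^3 + 216*x^2 - 864*x + 1296 = (x - 6)^4

Eigenvalues and multiplicities (the geometric multiplicity of λ is n − rank(A − λI), which equals the number of Jordan blocks for λ):
  λ = 6: algebraic multiplicity = 4, geometric multiplicity = 3

Determining the block sizes for each eigenvalue:
  λ = 6: 3 blocks summing to 4 forces exactly one block of size 2 and the rest size 1 → block sizes [2, 1, 1]

Assembling the blocks gives a Jordan form
J =
  [6, 1, 0, 0]
  [0, 6, 0, 0]
  [0, 0, 6, 0]
  [0, 0, 0, 6]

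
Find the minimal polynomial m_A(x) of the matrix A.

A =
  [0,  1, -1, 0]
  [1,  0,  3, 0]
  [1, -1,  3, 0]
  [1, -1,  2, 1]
x^3 - 3*x^2 + 3*x - 1

The characteristic polynomial is χ_A(x) = (x - 1)^4, so the eigenvalues are known. The minimal polynomial is
  m_A(x) = Π_λ (x − λ)^{k_λ}
where k_λ is the size of the *largest* Jordan block for λ (equivalently, the smallest k with (A − λI)^k v = 0 for every generalised eigenvector v of λ).

  λ = 1: largest Jordan block has size 3, contributing (x − 1)^3

So m_A(x) = (x - 1)^3 = x^3 - 3*x^2 + 3*x - 1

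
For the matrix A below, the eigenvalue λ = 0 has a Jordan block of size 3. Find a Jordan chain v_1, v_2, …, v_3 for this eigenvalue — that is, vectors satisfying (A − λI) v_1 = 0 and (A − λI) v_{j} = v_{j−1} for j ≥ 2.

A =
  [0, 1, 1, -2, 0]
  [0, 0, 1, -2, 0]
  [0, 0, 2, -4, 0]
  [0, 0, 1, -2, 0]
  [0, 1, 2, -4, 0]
A Jordan chain for λ = 0 of length 3:
v_1 = (1, 0, 0, 0, 1)ᵀ
v_2 = (1, 1, 2, 1, 2)ᵀ
v_3 = (0, 0, 1, 0, 0)ᵀ

Let N = A − (0)·I. We want v_3 with N^3 v_3 = 0 but N^2 v_3 ≠ 0; then v_{j-1} := N · v_j for j = 3, …, 2.

Pick v_3 = (0, 0, 1, 0, 0)ᵀ.
Then v_2 = N · v_3 = (1, 1, 2, 1, 2)ᵀ.
Then v_1 = N · v_2 = (1, 0, 0, 0, 1)ᵀ.

Sanity check: (A − (0)·I) v_1 = (0, 0, 0, 0, 0)ᵀ = 0. ✓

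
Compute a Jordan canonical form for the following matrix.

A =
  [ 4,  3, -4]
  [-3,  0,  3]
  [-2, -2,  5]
J_3(3)

The characteristic polynomial is
  det(x·I − A) = x^3 - 9*x^2 + 27*x - 27 = (x - 3)^3

Eigenvalues and multiplicities (the geometric multiplicity of λ is n − rank(A − λI), which equals the number of Jordan blocks for λ):
  λ = 3: algebraic multiplicity = 3, geometric multiplicity = 1

Determining the block sizes for each eigenvalue:
  λ = 3: one block (gm = 1), so the single block has size am = 3 → block sizes [3]

Assembling the blocks gives a Jordan form
J =
  [3, 1, 0]
  [0, 3, 1]
  [0, 0, 3]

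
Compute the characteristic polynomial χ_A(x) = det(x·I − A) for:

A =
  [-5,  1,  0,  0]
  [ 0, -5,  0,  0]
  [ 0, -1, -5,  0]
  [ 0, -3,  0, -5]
x^4 + 20*x^3 + 150*x^2 + 500*x + 625

Expanding det(x·I − A) (e.g. by cofactor expansion or by noting that A is similar to its Jordan form J, which has the same characteristic polynomial as A) gives
  χ_A(x) = x^4 + 20*x^3 + 150*x^2 + 500*x + 625
which factors as (x + 5)^4. The eigenvalues (with algebraic multiplicities) are λ = -5 with multiplicity 4.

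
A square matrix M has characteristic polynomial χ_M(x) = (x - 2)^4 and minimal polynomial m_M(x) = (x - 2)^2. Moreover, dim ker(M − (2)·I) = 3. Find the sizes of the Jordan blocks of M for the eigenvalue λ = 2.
Block sizes for λ = 2: [2, 1, 1]

Step 1 — from the characteristic polynomial, algebraic multiplicity of λ = 2 is 4. From dim ker(M − (2)·I) = 3, there are exactly 3 Jordan blocks for λ = 2.
Step 2 — from the minimal polynomial, the factor (x − 2)^2 tells us the largest block for λ = 2 has size 2.
Step 3 — with total size 4, 3 blocks, and largest block 2, the block sizes (in nonincreasing order) are [2, 1, 1].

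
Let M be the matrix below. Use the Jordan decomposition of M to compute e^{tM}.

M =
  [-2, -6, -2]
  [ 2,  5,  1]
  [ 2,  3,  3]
e^{tM} =
  [-4*t*exp(2*t) + exp(2*t), -6*t*exp(2*t), -2*t*exp(2*t)]
  [2*t*exp(2*t), 3*t*exp(2*t) + exp(2*t), t*exp(2*t)]
  [2*t*exp(2*t), 3*t*exp(2*t), t*exp(2*t) + exp(2*t)]

Strategy: write M = P · J · P⁻¹ where J is a Jordan canonical form, so e^{tM} = P · e^{tJ} · P⁻¹, and e^{tJ} can be computed block-by-block.

M has Jordan form
J =
  [2, 1, 0]
  [0, 2, 0]
  [0, 0, 2]
(up to reordering of blocks).

Per-block formulas:
  For a 2×2 Jordan block J_2(2): exp(t · J_2(2)) = e^(2t)·(I + t·N), where N is the 2×2 nilpotent shift.
  For a 1×1 block at λ = 2: exp(t · [2]) = [e^(2t)].

After assembling e^{tJ} and conjugating by P, we get:

e^{tM} =
  [-4*t*exp(2*t) + exp(2*t), -6*t*exp(2*t), -2*t*exp(2*t)]
  [2*t*exp(2*t), 3*t*exp(2*t) + exp(2*t), t*exp(2*t)]
  [2*t*exp(2*t), 3*t*exp(2*t), t*exp(2*t) + exp(2*t)]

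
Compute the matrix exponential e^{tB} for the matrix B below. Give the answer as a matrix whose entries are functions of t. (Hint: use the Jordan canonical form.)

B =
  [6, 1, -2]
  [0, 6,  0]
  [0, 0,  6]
e^{tB} =
  [exp(6*t), t*exp(6*t), -2*t*exp(6*t)]
  [0, exp(6*t), 0]
  [0, 0, exp(6*t)]

Strategy: write B = P · J · P⁻¹ where J is a Jordan canonical form, so e^{tB} = P · e^{tJ} · P⁻¹, and e^{tJ} can be computed block-by-block.

B has Jordan form
J =
  [6, 1, 0]
  [0, 6, 0]
  [0, 0, 6]
(up to reordering of blocks).

Per-block formulas:
  For a 2×2 Jordan block J_2(6): exp(t · J_2(6)) = e^(6t)·(I + t·N), where N is the 2×2 nilpotent shift.
  For a 1×1 block at λ = 6: exp(t · [6]) = [e^(6t)].

After assembling e^{tJ} and conjugating by P, we get:

e^{tB} =
  [exp(6*t), t*exp(6*t), -2*t*exp(6*t)]
  [0, exp(6*t), 0]
  [0, 0, exp(6*t)]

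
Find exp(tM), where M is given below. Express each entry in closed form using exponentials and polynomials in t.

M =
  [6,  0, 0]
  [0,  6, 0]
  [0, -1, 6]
e^{tM} =
  [exp(6*t), 0, 0]
  [0, exp(6*t), 0]
  [0, -t*exp(6*t), exp(6*t)]

Strategy: write M = P · J · P⁻¹ where J is a Jordan canonical form, so e^{tM} = P · e^{tJ} · P⁻¹, and e^{tJ} can be computed block-by-block.

M has Jordan form
J =
  [6, 1, 0]
  [0, 6, 0]
  [0, 0, 6]
(up to reordering of blocks).

Per-block formulas:
  For a 1×1 block at λ = 6: exp(t · [6]) = [e^(6t)].
  For a 2×2 Jordan block J_2(6): exp(t · J_2(6)) = e^(6t)·(I + t·N), where N is the 2×2 nilpotent shift.

After assembling e^{tJ} and conjugating by P, we get:

e^{tM} =
  [exp(6*t), 0, 0]
  [0, exp(6*t), 0]
  [0, -t*exp(6*t), exp(6*t)]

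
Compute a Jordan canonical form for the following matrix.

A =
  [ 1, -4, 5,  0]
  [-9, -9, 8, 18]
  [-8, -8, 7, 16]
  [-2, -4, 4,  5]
J_3(1) ⊕ J_1(1)

The characteristic polynomial is
  det(x·I − A) = x^4 - 4*x^3 + 6*x^2 - 4*x + 1 = (x - 1)^4

Eigenvalues and multiplicities (the geometric multiplicity of λ is n − rank(A − λI), which equals the number of Jordan blocks for λ):
  λ = 1: algebraic multiplicity = 4, geometric multiplicity = 2

Determining the block sizes for each eigenvalue:
  λ = 1: with am = 4 and gm = 2, the partition is not yet determined (e.g. several partitions of 4 into 2 parts exist). Let N = A − (1)·I. Computing rank(N^1) = 2, rank(N^2) = 1, rank(N^3) = 0; the number of blocks of size ≥ j is rank(N^{j−1}) − rank(N^j), giving [2, 1, 1]. So we have 1 block(s) of size 3, 1 block(s) of size 1 → block sizes [3, 1]

Assembling the blocks gives a Jordan form
J =
  [1, 1, 0, 0]
  [0, 1, 1, 0]
  [0, 0, 1, 0]
  [0, 0, 0, 1]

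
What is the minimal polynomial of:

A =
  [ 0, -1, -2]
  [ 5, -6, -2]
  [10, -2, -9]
x^2 + 10*x + 25

The characteristic polynomial is χ_A(x) = (x + 5)^3, so the eigenvalues are known. The minimal polynomial is
  m_A(x) = Π_λ (x − λ)^{k_λ}
where k_λ is the size of the *largest* Jordan block for λ (equivalently, the smallest k with (A − λI)^k v = 0 for every generalised eigenvector v of λ).

  λ = -5: largest Jordan block has size 2, contributing (x + 5)^2

So m_A(x) = (x + 5)^2 = x^2 + 10*x + 25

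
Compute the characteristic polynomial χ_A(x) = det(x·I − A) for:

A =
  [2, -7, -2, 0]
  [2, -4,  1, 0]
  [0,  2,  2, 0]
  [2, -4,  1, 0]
x^4

Expanding det(x·I − A) (e.g. by cofactor expansion or by noting that A is similar to its Jordan form J, which has the same characteristic polynomial as A) gives
  χ_A(x) = x^4
which factors as x^4. The eigenvalues (with algebraic multiplicities) are λ = 0 with multiplicity 4.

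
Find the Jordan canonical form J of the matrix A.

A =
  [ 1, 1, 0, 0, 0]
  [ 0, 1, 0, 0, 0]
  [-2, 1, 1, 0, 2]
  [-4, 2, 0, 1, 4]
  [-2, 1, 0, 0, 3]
J_2(1) ⊕ J_1(1) ⊕ J_1(1) ⊕ J_1(3)

The characteristic polynomial is
  det(x·I − A) = x^5 - 7*x^4 + 18*x^3 - 22*x^2 + 13*x - 3 = (x - 3)*(x - 1)^4

Eigenvalues and multiplicities (the geometric multiplicity of λ is n − rank(A − λI), which equals the number of Jordan blocks for λ):
  λ = 1: algebraic multiplicity = 4, geometric multiplicity = 3
  λ = 3: algebraic multiplicity = 1, geometric multiplicity = 1

Determining the block sizes for each eigenvalue:
  λ = 1: 3 blocks summing to 4 forces exactly one block of size 2 and the rest size 1 → block sizes [2, 1, 1]
  λ = 3: one block (gm = 1), so the single block has size am = 1 → block sizes [1]

Assembling the blocks gives a Jordan form
J =
  [1, 1, 0, 0, 0]
  [0, 1, 0, 0, 0]
  [0, 0, 1, 0, 0]
  [0, 0, 0, 1, 0]
  [0, 0, 0, 0, 3]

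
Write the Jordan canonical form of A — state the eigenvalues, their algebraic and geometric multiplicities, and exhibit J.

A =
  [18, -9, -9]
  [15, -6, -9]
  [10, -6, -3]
J_2(3) ⊕ J_1(3)

The characteristic polynomial is
  det(x·I − A) = x^3 - 9*x^2 + 27*x - 27 = (x - 3)^3

Eigenvalues and multiplicities (the geometric multiplicity of λ is n − rank(A − λI), which equals the number of Jordan blocks for λ):
  λ = 3: algebraic multiplicity = 3, geometric multiplicity = 2

Determining the block sizes for each eigenvalue:
  λ = 3: 2 blocks summing to 3 forces exactly one block of size 2 and the rest size 1 → block sizes [2, 1]

Assembling the blocks gives a Jordan form
J =
  [3, 1, 0]
  [0, 3, 0]
  [0, 0, 3]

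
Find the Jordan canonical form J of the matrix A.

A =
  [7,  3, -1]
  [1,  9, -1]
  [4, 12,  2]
J_2(6) ⊕ J_1(6)

The characteristic polynomial is
  det(x·I − A) = x^3 - 18*x^2 + 108*x - 216 = (x - 6)^3

Eigenvalues and multiplicities (the geometric multiplicity of λ is n − rank(A − λI), which equals the number of Jordan blocks for λ):
  λ = 6: algebraic multiplicity = 3, geometric multiplicity = 2

Determining the block sizes for each eigenvalue:
  λ = 6: 2 blocks summing to 3 forces exactly one block of size 2 and the rest size 1 → block sizes [2, 1]

Assembling the blocks gives a Jordan form
J =
  [6, 1, 0]
  [0, 6, 0]
  [0, 0, 6]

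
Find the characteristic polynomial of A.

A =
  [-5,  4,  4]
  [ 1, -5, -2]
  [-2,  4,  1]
x^3 + 9*x^2 + 27*x + 27

Expanding det(x·I − A) (e.g. by cofactor expansion or by noting that A is similar to its Jordan form J, which has the same characteristic polynomial as A) gives
  χ_A(x) = x^3 + 9*x^2 + 27*x + 27
which factors as (x + 3)^3. The eigenvalues (with algebraic multiplicities) are λ = -3 with multiplicity 3.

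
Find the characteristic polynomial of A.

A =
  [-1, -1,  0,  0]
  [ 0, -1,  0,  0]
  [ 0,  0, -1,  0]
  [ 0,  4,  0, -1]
x^4 + 4*x^3 + 6*x^2 + 4*x + 1

Expanding det(x·I − A) (e.g. by cofactor expansion or by noting that A is similar to its Jordan form J, which has the same characteristic polynomial as A) gives
  χ_A(x) = x^4 + 4*x^3 + 6*x^2 + 4*x + 1
which factors as (x + 1)^4. The eigenvalues (with algebraic multiplicities) are λ = -1 with multiplicity 4.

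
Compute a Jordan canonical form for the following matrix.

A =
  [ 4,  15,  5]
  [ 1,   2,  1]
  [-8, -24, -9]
J_2(-1) ⊕ J_1(-1)

The characteristic polynomial is
  det(x·I − A) = x^3 + 3*x^2 + 3*x + 1 = (x + 1)^3

Eigenvalues and multiplicities (the geometric multiplicity of λ is n − rank(A − λI), which equals the number of Jordan blocks for λ):
  λ = -1: algebraic multiplicity = 3, geometric multiplicity = 2

Determining the block sizes for each eigenvalue:
  λ = -1: 2 blocks summing to 3 forces exactly one block of size 2 and the rest size 1 → block sizes [2, 1]

Assembling the blocks gives a Jordan form
J =
  [-1,  1,  0]
  [ 0, -1,  0]
  [ 0,  0, -1]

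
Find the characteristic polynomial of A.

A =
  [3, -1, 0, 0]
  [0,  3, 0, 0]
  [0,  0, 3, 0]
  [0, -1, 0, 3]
x^4 - 12*x^3 + 54*x^2 - 108*x + 81

Expanding det(x·I − A) (e.g. by cofactor expansion or by noting that A is similar to its Jordan form J, which has the same characteristic polynomial as A) gives
  χ_A(x) = x^4 - 12*x^3 + 54*x^2 - 108*x + 81
which factors as (x - 3)^4. The eigenvalues (with algebraic multiplicities) are λ = 3 with multiplicity 4.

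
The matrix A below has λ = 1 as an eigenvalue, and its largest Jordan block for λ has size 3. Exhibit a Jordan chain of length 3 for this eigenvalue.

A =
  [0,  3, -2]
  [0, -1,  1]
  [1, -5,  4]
A Jordan chain for λ = 1 of length 3:
v_1 = (-1, 1, 2)ᵀ
v_2 = (-1, 0, 1)ᵀ
v_3 = (1, 0, 0)ᵀ

Let N = A − (1)·I. We want v_3 with N^3 v_3 = 0 but N^2 v_3 ≠ 0; then v_{j-1} := N · v_j for j = 3, …, 2.

Pick v_3 = (1, 0, 0)ᵀ.
Then v_2 = N · v_3 = (-1, 0, 1)ᵀ.
Then v_1 = N · v_2 = (-1, 1, 2)ᵀ.

Sanity check: (A − (1)·I) v_1 = (0, 0, 0)ᵀ = 0. ✓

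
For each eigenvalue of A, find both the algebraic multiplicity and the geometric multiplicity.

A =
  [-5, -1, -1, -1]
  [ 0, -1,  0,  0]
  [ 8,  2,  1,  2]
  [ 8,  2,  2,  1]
λ = -1: alg = 4, geom = 3

Step 1 — factor the characteristic polynomial to read off the algebraic multiplicities:
  χ_A(x) = (x + 1)^4

Step 2 — compute geometric multiplicities via the rank-nullity identity g(λ) = n − rank(A − λI):
  rank(A − (-1)·I) = 1, so dim ker(A − (-1)·I) = n − 1 = 3

Summary:
  λ = -1: algebraic multiplicity = 4, geometric multiplicity = 3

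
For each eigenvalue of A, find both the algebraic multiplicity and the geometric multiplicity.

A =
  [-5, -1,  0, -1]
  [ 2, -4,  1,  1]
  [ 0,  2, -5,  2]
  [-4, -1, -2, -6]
λ = -5: alg = 4, geom = 2

Step 1 — factor the characteristic polynomial to read off the algebraic multiplicities:
  χ_A(x) = (x + 5)^4

Step 2 — compute geometric multiplicities via the rank-nullity identity g(λ) = n − rank(A − λI):
  rank(A − (-5)·I) = 2, so dim ker(A − (-5)·I) = n − 2 = 2

Summary:
  λ = -5: algebraic multiplicity = 4, geometric multiplicity = 2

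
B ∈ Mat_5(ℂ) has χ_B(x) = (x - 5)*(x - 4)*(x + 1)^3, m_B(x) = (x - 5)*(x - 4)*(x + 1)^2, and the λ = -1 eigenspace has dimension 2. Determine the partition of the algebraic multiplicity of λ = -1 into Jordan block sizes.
Block sizes for λ = -1: [2, 1]

Step 1 — from the characteristic polynomial, algebraic multiplicity of λ = -1 is 3. From dim ker(B − (-1)·I) = 2, there are exactly 2 Jordan blocks for λ = -1.
Step 2 — from the minimal polynomial, the factor (x + 1)^2 tells us the largest block for λ = -1 has size 2.
Step 3 — with total size 3, 2 blocks, and largest block 2, the block sizes (in nonincreasing order) are [2, 1].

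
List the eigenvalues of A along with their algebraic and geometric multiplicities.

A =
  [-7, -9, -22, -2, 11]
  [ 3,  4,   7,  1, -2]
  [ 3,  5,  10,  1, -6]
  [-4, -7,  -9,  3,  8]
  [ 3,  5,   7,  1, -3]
λ = -1: alg = 2, geom = 1; λ = 3: alg = 3, geom = 1

Step 1 — factor the characteristic polynomial to read off the algebraic multiplicities:
  χ_A(x) = (x - 3)^3*(x + 1)^2

Step 2 — compute geometric multiplicities via the rank-nullity identity g(λ) = n − rank(A − λI):
  rank(A − (-1)·I) = 4, so dim ker(A − (-1)·I) = n − 4 = 1
  rank(A − (3)·I) = 4, so dim ker(A − (3)·I) = n − 4 = 1

Summary:
  λ = -1: algebraic multiplicity = 2, geometric multiplicity = 1
  λ = 3: algebraic multiplicity = 3, geometric multiplicity = 1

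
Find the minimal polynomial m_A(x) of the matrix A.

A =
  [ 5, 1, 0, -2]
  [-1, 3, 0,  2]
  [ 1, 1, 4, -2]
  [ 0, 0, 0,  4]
x^2 - 8*x + 16

The characteristic polynomial is χ_A(x) = (x - 4)^4, so the eigenvalues are known. The minimal polynomial is
  m_A(x) = Π_λ (x − λ)^{k_λ}
where k_λ is the size of the *largest* Jordan block for λ (equivalently, the smallest k with (A − λI)^k v = 0 for every generalised eigenvector v of λ).

  λ = 4: largest Jordan block has size 2, contributing (x − 4)^2

So m_A(x) = (x - 4)^2 = x^2 - 8*x + 16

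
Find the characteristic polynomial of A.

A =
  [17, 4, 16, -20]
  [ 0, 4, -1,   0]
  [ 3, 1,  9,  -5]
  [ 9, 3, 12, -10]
x^4 - 20*x^3 + 150*x^2 - 500*x + 625

Expanding det(x·I − A) (e.g. by cofactor expansion or by noting that A is similar to its Jordan form J, which has the same characteristic polynomial as A) gives
  χ_A(x) = x^4 - 20*x^3 + 150*x^2 - 500*x + 625
which factors as (x - 5)^4. The eigenvalues (with algebraic multiplicities) are λ = 5 with multiplicity 4.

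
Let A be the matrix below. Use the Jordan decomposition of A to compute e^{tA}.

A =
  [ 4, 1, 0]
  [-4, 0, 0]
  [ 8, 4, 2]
e^{tA} =
  [2*t*exp(2*t) + exp(2*t), t*exp(2*t), 0]
  [-4*t*exp(2*t), -2*t*exp(2*t) + exp(2*t), 0]
  [8*t*exp(2*t), 4*t*exp(2*t), exp(2*t)]

Strategy: write A = P · J · P⁻¹ where J is a Jordan canonical form, so e^{tA} = P · e^{tJ} · P⁻¹, and e^{tJ} can be computed block-by-block.

A has Jordan form
J =
  [2, 1, 0]
  [0, 2, 0]
  [0, 0, 2]
(up to reordering of blocks).

Per-block formulas:
  For a 2×2 Jordan block J_2(2): exp(t · J_2(2)) = e^(2t)·(I + t·N), where N is the 2×2 nilpotent shift.
  For a 1×1 block at λ = 2: exp(t · [2]) = [e^(2t)].

After assembling e^{tJ} and conjugating by P, we get:

e^{tA} =
  [2*t*exp(2*t) + exp(2*t), t*exp(2*t), 0]
  [-4*t*exp(2*t), -2*t*exp(2*t) + exp(2*t), 0]
  [8*t*exp(2*t), 4*t*exp(2*t), exp(2*t)]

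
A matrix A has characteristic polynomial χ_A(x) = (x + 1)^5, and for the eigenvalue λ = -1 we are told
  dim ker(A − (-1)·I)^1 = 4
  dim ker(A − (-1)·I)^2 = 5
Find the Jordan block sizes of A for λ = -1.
Block sizes for λ = -1: [2, 1, 1, 1]

From the dimensions of kernels of powers, the number of Jordan blocks of size at least j is d_j − d_{j−1} where d_j = dim ker(N^j) (with d_0 = 0). Computing the differences gives [4, 1].
The number of blocks of size exactly k is (#blocks of size ≥ k) − (#blocks of size ≥ k + 1), so the partition is: 3 block(s) of size 1, 1 block(s) of size 2.
In nonincreasing order the block sizes are [2, 1, 1, 1].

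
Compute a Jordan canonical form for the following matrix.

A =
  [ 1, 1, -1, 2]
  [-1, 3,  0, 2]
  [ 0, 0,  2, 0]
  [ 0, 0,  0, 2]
J_3(2) ⊕ J_1(2)

The characteristic polynomial is
  det(x·I − A) = x^4 - 8*x^3 + 24*x^2 - 32*x + 16 = (x - 2)^4

Eigenvalues and multiplicities (the geometric multiplicity of λ is n − rank(A − λI), which equals the number of Jordan blocks for λ):
  λ = 2: algebraic multiplicity = 4, geometric multiplicity = 2

Determining the block sizes for each eigenvalue:
  λ = 2: with am = 4 and gm = 2, the partition is not yet determined (e.g. several partitions of 4 into 2 parts exist). Let N = A − (2)·I. Computing rank(N^1) = 2, rank(N^2) = 1, rank(N^3) = 0; the number of blocks of size ≥ j is rank(N^{j−1}) − rank(N^j), giving [2, 1, 1]. So we have 1 block(s) of size 3, 1 block(s) of size 1 → block sizes [3, 1]

Assembling the blocks gives a Jordan form
J =
  [2, 1, 0, 0]
  [0, 2, 1, 0]
  [0, 0, 2, 0]
  [0, 0, 0, 2]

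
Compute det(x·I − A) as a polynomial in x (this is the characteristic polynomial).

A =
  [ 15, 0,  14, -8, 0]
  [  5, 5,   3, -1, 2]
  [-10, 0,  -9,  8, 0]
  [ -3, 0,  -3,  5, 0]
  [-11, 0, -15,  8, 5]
x^5 - 21*x^4 + 170*x^3 - 650*x^2 + 1125*x - 625

Expanding det(x·I − A) (e.g. by cofactor expansion or by noting that A is similar to its Jordan form J, which has the same characteristic polynomial as A) gives
  χ_A(x) = x^5 - 21*x^4 + 170*x^3 - 650*x^2 + 1125*x - 625
which factors as (x - 5)^4*(x - 1). The eigenvalues (with algebraic multiplicities) are λ = 1 with multiplicity 1, λ = 5 with multiplicity 4.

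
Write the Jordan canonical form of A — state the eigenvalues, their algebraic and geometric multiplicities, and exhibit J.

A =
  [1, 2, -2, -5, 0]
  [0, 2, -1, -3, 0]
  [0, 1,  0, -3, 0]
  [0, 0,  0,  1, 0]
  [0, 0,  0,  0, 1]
J_2(1) ⊕ J_2(1) ⊕ J_1(1)

The characteristic polynomial is
  det(x·I − A) = x^5 - 5*x^4 + 10*x^3 - 10*x^2 + 5*x - 1 = (x - 1)^5

Eigenvalues and multiplicities (the geometric multiplicity of λ is n − rank(A − λI), which equals the number of Jordan blocks for λ):
  λ = 1: algebraic multiplicity = 5, geometric multiplicity = 3

Determining the block sizes for each eigenvalue:
  λ = 1: with am = 5 and gm = 3, the partition is not yet determined (e.g. several partitions of 5 into 3 parts exist). Let N = A − (1)·I. Computing rank(N^1) = 2, rank(N^2) = 0; the number of blocks of size ≥ j is rank(N^{j−1}) − rank(N^j), giving [3, 2]. So we have 2 block(s) of size 2, 1 block(s) of size 1 → block sizes [2, 2, 1]

Assembling the blocks gives a Jordan form
J =
  [1, 1, 0, 0, 0]
  [0, 1, 0, 0, 0]
  [0, 0, 1, 1, 0]
  [0, 0, 0, 1, 0]
  [0, 0, 0, 0, 1]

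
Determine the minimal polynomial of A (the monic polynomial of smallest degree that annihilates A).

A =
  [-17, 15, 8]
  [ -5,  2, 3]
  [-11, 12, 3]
x^3 + 12*x^2 + 48*x + 64

The characteristic polynomial is χ_A(x) = (x + 4)^3, so the eigenvalues are known. The minimal polynomial is
  m_A(x) = Π_λ (x − λ)^{k_λ}
where k_λ is the size of the *largest* Jordan block for λ (equivalently, the smallest k with (A − λI)^k v = 0 for every generalised eigenvector v of λ).

  λ = -4: largest Jordan block has size 3, contributing (x + 4)^3

So m_A(x) = (x + 4)^3 = x^3 + 12*x^2 + 48*x + 64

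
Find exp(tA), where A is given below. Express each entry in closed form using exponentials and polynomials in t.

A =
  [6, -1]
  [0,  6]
e^{tA} =
  [exp(6*t), -t*exp(6*t)]
  [0, exp(6*t)]

Strategy: write A = P · J · P⁻¹ where J is a Jordan canonical form, so e^{tA} = P · e^{tJ} · P⁻¹, and e^{tJ} can be computed block-by-block.

A has Jordan form
J =
  [6, 1]
  [0, 6]
(up to reordering of blocks).

Per-block formulas:
  For a 2×2 Jordan block J_2(6): exp(t · J_2(6)) = e^(6t)·(I + t·N), where N is the 2×2 nilpotent shift.

After assembling e^{tJ} and conjugating by P, we get:

e^{tA} =
  [exp(6*t), -t*exp(6*t)]
  [0, exp(6*t)]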